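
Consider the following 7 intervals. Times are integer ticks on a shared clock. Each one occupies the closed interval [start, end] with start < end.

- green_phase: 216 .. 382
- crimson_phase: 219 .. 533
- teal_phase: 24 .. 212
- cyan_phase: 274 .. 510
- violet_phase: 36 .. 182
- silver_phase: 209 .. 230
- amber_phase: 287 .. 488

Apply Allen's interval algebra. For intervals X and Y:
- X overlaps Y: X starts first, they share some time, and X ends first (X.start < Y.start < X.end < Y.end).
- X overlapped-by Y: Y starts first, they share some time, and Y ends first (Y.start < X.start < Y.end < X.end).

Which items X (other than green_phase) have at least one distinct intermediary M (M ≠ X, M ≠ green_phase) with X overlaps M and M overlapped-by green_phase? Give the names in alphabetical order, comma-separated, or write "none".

silver_phase

Target green_phase = [216, 382].
Intermediaries M with M overlapped-by green_phase: amber_phase, crimson_phase, cyan_phase.
Via amber_phase — items with X overlaps amber_phase: none.
Via crimson_phase — items with X overlaps crimson_phase: silver_phase.
Via cyan_phase — items with X overlaps cyan_phase: none.
Union: silver_phase.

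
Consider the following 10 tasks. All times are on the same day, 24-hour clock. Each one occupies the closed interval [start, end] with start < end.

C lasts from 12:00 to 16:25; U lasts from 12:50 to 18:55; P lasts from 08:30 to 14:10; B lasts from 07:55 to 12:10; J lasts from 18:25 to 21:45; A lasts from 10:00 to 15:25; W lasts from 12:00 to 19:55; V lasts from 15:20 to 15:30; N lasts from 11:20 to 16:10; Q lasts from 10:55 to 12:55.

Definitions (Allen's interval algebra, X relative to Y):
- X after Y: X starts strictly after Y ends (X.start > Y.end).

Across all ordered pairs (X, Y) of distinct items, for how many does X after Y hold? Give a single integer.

Checking all 90 ordered pairs for relation 'after'; matching pairs in alphabetical order:
(J, A): J after A ✓
(J, B): J after B ✓
(J, C): J after C ✓
(J, N): J after N ✓
(J, P): J after P ✓
(J, Q): J after Q ✓
(J, V): J after V ✓
(U, B): U after B ✓
(V, B): V after B ✓
(V, P): V after P ✓
(V, Q): V after Q ✓
Count: 11.

11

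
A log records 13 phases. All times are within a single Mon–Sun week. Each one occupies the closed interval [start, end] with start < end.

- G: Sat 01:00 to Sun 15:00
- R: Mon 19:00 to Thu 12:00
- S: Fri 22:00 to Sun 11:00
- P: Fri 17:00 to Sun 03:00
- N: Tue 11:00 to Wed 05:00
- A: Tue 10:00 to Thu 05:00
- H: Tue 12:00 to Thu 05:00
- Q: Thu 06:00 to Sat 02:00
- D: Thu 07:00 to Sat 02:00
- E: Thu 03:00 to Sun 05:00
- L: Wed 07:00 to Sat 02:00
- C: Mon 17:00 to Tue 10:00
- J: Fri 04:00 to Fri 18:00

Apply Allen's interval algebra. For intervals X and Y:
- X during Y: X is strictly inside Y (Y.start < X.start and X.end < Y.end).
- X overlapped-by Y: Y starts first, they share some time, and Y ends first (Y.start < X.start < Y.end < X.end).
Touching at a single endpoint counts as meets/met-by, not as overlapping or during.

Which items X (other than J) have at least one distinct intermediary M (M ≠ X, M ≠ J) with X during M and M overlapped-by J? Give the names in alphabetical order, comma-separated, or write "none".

none

Target J = [Fri 04:00, Fri 18:00].
Intermediaries M with M overlapped-by J: P.
Via P — items with X during P: none.
Union: none.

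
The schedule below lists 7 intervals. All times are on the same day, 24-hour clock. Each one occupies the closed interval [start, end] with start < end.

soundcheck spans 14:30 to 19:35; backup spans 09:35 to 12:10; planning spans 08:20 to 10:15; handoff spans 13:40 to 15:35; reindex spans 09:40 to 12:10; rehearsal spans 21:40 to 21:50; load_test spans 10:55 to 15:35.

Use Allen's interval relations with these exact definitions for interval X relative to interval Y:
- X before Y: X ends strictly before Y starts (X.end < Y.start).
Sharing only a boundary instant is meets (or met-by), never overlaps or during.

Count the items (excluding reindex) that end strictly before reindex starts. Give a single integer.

Target reindex = [09:40, 12:10].
backup [09:35, 12:10] → finished-by → no.
handoff [13:40, 15:35] → after → no.
load_test [10:55, 15:35] → overlapped-by → no.
planning [08:20, 10:15] → overlaps → no.
rehearsal [21:40, 21:50] → after → no.
soundcheck [14:30, 19:35] → after → no.
Total: 0.

0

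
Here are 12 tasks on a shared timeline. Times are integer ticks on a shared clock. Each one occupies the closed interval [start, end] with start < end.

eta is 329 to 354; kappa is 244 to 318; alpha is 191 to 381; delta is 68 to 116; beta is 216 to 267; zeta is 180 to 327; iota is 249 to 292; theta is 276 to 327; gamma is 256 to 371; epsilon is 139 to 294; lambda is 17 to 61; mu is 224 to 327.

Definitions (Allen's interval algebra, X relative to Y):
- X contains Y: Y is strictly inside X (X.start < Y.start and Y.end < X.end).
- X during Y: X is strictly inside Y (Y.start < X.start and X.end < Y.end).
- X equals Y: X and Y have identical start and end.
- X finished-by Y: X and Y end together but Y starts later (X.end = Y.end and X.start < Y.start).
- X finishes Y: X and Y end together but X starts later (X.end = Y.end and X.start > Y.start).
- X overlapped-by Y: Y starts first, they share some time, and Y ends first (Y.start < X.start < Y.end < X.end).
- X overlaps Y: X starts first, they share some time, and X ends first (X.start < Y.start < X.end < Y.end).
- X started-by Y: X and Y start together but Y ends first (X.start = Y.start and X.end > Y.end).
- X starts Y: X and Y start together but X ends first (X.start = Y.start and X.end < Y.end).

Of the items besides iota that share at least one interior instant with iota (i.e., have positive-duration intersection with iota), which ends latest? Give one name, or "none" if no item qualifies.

Target iota = [249, 292].
alpha [191, 381] → contains → candidate.
beta [216, 267] → overlaps → candidate.
delta [68, 116] → before → excluded.
epsilon [139, 294] → contains → candidate.
eta [329, 354] → after → excluded.
gamma [256, 371] → overlapped-by → candidate.
kappa [244, 318] → contains → candidate.
lambda [17, 61] → before → excluded.
mu [224, 327] → contains → candidate.
theta [276, 327] → overlapped-by → candidate.
zeta [180, 327] → contains → candidate.
Among candidates, latest end is 381 → alpha.

alpha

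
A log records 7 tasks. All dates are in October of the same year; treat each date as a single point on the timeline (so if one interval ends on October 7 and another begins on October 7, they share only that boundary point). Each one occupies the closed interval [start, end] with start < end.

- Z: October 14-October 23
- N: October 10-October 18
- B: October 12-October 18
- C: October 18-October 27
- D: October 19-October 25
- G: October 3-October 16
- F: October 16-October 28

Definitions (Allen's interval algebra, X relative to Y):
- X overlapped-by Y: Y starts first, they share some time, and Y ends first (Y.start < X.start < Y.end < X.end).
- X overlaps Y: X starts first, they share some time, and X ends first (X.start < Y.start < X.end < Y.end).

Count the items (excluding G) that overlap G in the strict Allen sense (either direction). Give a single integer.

3

Target G = [October 3, October 16].
B [October 12, October 18] → overlapped-by → counts.
C [October 18, October 27] → after → no.
D [October 19, October 25] → after → no.
F [October 16, October 28] → met-by → no.
N [October 10, October 18] → overlapped-by → counts.
Z [October 14, October 23] → overlapped-by → counts.
Total: 3.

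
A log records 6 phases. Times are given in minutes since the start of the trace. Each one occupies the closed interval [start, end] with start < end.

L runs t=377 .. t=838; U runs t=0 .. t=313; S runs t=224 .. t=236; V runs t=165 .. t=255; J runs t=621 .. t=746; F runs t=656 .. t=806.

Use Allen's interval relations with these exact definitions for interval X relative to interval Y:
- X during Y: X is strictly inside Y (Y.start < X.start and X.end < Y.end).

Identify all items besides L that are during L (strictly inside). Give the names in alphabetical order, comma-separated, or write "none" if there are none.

F, J

Target L = [t=377, t=838].
F [t=656, t=806] → during → yes.
J [t=621, t=746] → during → yes.
S [t=224, t=236] → before → no.
U [t=0, t=313] → before → no.
V [t=165, t=255] → before → no.
Result: F, J.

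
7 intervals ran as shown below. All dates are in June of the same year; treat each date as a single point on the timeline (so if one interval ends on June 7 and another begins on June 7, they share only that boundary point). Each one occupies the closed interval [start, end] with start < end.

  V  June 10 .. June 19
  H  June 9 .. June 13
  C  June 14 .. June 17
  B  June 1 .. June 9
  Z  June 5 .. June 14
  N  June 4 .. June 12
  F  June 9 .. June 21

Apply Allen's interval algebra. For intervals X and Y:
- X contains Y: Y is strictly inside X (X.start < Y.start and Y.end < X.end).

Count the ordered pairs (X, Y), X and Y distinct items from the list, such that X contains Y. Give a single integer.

Checking all 42 ordered pairs for relation 'contains'; matching pairs in alphabetical order:
(F, C): F contains C ✓
(F, V): F contains V ✓
(V, C): V contains C ✓
(Z, H): Z contains H ✓
Count: 4.

4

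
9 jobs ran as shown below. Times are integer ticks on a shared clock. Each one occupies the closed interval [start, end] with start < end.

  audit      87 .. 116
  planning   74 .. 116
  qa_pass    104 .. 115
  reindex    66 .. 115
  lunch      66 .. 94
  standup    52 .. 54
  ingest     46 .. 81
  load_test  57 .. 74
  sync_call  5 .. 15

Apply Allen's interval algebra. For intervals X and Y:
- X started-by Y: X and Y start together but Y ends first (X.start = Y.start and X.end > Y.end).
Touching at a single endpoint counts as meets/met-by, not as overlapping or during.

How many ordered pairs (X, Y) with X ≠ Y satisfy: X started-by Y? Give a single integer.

1

Checking all 72 ordered pairs for relation 'started-by'; matching pairs in alphabetical order:
(reindex, lunch): reindex started-by lunch ✓
Count: 1.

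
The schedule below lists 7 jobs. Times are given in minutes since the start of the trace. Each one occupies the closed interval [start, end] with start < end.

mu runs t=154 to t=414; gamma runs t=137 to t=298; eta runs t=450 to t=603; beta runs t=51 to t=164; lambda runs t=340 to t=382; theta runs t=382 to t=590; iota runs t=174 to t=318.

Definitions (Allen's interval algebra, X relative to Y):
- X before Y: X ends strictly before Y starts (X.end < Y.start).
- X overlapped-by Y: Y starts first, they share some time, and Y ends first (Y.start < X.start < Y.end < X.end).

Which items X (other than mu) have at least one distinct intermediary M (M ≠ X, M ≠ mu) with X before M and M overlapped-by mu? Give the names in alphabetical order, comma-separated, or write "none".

Target mu = [t=154, t=414].
Intermediaries M with M overlapped-by mu: theta.
Via theta — items with X before theta: beta, gamma, iota.
Union: beta, gamma, iota.

beta, gamma, iota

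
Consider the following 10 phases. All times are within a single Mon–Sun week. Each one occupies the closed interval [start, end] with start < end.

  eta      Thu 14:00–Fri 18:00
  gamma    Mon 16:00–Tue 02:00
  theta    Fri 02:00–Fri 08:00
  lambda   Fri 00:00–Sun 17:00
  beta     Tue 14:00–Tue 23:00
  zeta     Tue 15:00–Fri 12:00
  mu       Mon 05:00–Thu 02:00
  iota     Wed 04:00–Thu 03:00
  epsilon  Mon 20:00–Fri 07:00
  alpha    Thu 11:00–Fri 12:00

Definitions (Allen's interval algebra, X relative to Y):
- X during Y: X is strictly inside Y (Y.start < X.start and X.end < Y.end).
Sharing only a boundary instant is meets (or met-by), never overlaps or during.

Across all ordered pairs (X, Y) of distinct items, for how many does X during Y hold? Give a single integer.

Checking all 90 ordered pairs for relation 'during'; matching pairs in alphabetical order:
(beta, epsilon): beta during epsilon ✓
(beta, mu): beta during mu ✓
(gamma, mu): gamma during mu ✓
(iota, epsilon): iota during epsilon ✓
(iota, zeta): iota during zeta ✓
(theta, alpha): theta during alpha ✓
(theta, eta): theta during eta ✓
(theta, lambda): theta during lambda ✓
(theta, zeta): theta during zeta ✓
Count: 9.

9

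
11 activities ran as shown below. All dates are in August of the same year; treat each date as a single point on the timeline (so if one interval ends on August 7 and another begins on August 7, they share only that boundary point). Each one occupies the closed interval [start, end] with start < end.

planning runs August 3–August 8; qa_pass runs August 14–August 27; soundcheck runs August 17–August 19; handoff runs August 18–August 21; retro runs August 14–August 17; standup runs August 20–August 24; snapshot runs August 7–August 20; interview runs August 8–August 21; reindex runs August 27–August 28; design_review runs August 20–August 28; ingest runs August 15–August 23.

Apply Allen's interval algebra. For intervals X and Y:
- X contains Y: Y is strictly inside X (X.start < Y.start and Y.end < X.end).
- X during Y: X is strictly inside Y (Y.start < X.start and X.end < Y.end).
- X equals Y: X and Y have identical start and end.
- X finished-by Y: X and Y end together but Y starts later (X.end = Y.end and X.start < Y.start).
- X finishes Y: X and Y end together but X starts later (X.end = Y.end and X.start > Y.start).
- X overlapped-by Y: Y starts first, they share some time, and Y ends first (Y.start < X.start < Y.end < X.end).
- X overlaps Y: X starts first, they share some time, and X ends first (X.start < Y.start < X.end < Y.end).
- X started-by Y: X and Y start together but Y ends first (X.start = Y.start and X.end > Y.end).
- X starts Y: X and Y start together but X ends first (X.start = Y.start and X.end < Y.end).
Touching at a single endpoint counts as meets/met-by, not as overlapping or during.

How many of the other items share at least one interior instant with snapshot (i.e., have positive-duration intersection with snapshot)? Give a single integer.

7

Target snapshot = [August 7, August 20].
design_review [August 20, August 28] → met-by → no.
handoff [August 18, August 21] → overlapped-by → counts.
ingest [August 15, August 23] → overlapped-by → counts.
interview [August 8, August 21] → overlapped-by → counts.
planning [August 3, August 8] → overlaps → counts.
qa_pass [August 14, August 27] → overlapped-by → counts.
reindex [August 27, August 28] → after → no.
retro [August 14, August 17] → during → counts.
soundcheck [August 17, August 19] → during → counts.
standup [August 20, August 24] → met-by → no.
Total: 7.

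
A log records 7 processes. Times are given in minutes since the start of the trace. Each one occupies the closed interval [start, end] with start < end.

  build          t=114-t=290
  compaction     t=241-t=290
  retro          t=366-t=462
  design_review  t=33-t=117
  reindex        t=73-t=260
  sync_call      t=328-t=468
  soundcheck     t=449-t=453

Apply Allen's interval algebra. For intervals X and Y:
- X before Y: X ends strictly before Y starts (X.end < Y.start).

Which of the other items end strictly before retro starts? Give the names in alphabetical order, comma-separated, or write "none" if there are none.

Target retro = [t=366, t=462].
build [t=114, t=290] → before → yes.
compaction [t=241, t=290] → before → yes.
design_review [t=33, t=117] → before → yes.
reindex [t=73, t=260] → before → yes.
soundcheck [t=449, t=453] → during → no.
sync_call [t=328, t=468] → contains → no.
Result: build, compaction, design_review, reindex.

build, compaction, design_review, reindex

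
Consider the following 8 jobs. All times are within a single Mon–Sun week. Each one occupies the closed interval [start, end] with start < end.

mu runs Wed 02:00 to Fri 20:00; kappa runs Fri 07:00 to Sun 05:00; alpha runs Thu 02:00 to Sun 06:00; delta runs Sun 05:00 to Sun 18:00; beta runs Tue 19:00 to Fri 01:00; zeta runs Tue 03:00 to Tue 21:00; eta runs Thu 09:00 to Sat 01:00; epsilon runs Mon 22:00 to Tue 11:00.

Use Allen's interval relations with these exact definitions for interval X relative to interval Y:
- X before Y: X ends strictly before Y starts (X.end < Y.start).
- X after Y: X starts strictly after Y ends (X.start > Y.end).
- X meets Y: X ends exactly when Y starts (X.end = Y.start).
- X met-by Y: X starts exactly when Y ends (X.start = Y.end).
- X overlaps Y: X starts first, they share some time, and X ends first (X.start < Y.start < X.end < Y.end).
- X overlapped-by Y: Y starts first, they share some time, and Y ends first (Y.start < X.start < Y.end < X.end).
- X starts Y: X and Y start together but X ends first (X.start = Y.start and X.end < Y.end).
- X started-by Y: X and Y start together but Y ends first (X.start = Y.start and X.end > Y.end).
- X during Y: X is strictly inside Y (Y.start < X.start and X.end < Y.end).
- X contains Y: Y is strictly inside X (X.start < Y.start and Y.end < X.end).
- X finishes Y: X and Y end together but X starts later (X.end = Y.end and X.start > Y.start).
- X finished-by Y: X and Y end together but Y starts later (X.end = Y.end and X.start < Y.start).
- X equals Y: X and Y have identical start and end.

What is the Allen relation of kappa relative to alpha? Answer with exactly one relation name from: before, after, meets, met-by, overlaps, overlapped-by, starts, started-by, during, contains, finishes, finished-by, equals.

during

kappa = [Fri 07:00, Sun 05:00]; alpha = [Thu 02:00, Sun 06:00].
Compare endpoints: kappa.start > alpha.start, kappa.start < alpha.end, kappa.end > alpha.start, kappa.end < alpha.end.
That pattern is 'during'.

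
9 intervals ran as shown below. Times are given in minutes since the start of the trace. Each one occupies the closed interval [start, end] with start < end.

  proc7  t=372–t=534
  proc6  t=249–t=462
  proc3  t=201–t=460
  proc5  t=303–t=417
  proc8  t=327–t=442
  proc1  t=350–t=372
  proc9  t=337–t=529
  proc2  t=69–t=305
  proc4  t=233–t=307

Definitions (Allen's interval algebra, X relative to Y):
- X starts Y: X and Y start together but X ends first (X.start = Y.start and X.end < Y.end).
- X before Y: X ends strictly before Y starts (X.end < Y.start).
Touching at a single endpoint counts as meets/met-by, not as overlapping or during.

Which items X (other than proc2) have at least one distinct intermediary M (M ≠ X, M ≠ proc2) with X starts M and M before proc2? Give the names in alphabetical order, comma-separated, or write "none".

none

Target proc2 = [t=69, t=305].
Intermediaries M with M before proc2: none.
Union: none.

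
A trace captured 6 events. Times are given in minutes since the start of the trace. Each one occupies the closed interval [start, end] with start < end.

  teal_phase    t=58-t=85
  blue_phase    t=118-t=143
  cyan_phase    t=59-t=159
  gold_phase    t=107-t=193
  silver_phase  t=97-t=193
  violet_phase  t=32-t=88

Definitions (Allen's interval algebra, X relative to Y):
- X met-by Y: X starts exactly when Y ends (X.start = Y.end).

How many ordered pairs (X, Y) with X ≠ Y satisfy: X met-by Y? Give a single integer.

0

Checking all 30 ordered pairs for relation 'met-by'; matching pairs in alphabetical order:
No pair satisfies it.
Count: 0.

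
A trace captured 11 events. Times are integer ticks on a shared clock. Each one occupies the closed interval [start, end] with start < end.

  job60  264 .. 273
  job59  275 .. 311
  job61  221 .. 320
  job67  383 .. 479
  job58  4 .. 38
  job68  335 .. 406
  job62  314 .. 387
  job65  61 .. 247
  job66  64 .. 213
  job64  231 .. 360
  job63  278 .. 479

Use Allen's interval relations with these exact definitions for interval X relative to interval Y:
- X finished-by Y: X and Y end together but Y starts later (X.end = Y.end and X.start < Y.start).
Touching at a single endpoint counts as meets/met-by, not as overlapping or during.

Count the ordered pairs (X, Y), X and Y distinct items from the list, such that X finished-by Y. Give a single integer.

1

Checking all 110 ordered pairs for relation 'finished-by'; matching pairs in alphabetical order:
(job63, job67): job63 finished-by job67 ✓
Count: 1.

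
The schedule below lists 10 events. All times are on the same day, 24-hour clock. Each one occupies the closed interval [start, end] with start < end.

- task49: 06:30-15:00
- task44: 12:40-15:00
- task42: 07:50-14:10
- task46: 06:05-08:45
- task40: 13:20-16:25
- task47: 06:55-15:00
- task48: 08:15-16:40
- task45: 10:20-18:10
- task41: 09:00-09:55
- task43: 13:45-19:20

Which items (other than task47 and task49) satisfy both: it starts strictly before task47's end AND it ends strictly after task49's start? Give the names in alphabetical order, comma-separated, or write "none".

Conditions: its start is strictly before task47's end (X.start < 15:00) AND its end is strictly after task49's start (X.end > 06:30).
task40: start 13:20 < 15:00? ✓; end 16:25 > 06:30? ✓ → yes.
task41: start 09:00 < 15:00? ✓; end 09:55 > 06:30? ✓ → yes.
task42: start 07:50 < 15:00? ✓; end 14:10 > 06:30? ✓ → yes.
task43: start 13:45 < 15:00? ✓; end 19:20 > 06:30? ✓ → yes.
task44: start 12:40 < 15:00? ✓; end 15:00 > 06:30? ✓ → yes.
task45: start 10:20 < 15:00? ✓; end 18:10 > 06:30? ✓ → yes.
task46: start 06:05 < 15:00? ✓; end 08:45 > 06:30? ✓ → yes.
task48: start 08:15 < 15:00? ✓; end 16:40 > 06:30? ✓ → yes.
Result: task40, task41, task42, task43, task44, task45, task46, task48.

task40, task41, task42, task43, task44, task45, task46, task48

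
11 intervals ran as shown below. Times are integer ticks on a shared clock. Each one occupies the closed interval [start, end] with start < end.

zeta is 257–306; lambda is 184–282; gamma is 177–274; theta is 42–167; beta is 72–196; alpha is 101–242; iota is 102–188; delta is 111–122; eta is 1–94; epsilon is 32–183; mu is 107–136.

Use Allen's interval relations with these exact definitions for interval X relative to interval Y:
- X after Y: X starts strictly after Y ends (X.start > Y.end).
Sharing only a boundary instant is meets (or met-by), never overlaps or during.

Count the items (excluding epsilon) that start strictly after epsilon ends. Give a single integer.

2

Target epsilon = [32, 183].
alpha [101, 242] → overlapped-by → no.
beta [72, 196] → overlapped-by → no.
delta [111, 122] → during → no.
eta [1, 94] → overlaps → no.
gamma [177, 274] → overlapped-by → no.
iota [102, 188] → overlapped-by → no.
lambda [184, 282] → after → counts.
mu [107, 136] → during → no.
theta [42, 167] → during → no.
zeta [257, 306] → after → counts.
Total: 2.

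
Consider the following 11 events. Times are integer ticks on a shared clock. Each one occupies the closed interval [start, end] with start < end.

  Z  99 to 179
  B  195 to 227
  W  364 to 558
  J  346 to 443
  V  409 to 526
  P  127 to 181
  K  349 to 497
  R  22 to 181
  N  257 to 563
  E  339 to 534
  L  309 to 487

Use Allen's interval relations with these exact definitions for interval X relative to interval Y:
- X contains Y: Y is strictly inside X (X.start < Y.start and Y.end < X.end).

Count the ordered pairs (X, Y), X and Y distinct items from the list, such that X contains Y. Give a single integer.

12

Checking all 110 ordered pairs for relation 'contains'; matching pairs in alphabetical order:
(E, J): E contains J ✓
(E, K): E contains K ✓
(E, V): E contains V ✓
(L, J): L contains J ✓
(N, E): N contains E ✓
(N, J): N contains J ✓
(N, K): N contains K ✓
(N, L): N contains L ✓
(N, V): N contains V ✓
(N, W): N contains W ✓
(R, Z): R contains Z ✓
(W, V): W contains V ✓
Count: 12.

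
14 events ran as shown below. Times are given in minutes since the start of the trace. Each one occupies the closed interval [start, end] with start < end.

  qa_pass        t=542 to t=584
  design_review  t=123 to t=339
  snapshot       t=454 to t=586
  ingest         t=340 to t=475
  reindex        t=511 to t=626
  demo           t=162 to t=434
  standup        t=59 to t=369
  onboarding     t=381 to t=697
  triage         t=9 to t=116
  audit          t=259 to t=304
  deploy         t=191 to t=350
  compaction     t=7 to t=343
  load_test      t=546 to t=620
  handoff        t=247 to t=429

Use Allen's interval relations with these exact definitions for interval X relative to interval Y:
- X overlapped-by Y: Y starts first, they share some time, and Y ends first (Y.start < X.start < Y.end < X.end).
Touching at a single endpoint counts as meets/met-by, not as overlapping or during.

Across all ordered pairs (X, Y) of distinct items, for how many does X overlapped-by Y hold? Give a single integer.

23

Checking all 182 ordered pairs for relation 'overlapped-by'; matching pairs in alphabetical order:
(demo, compaction): demo overlapped-by compaction ✓
(demo, design_review): demo overlapped-by design_review ✓
(demo, standup): demo overlapped-by standup ✓
(deploy, compaction): deploy overlapped-by compaction ✓
(deploy, design_review): deploy overlapped-by design_review ✓
(handoff, compaction): handoff overlapped-by compaction ✓
(handoff, deploy): handoff overlapped-by deploy ✓
(handoff, design_review): handoff overlapped-by design_review ✓
(handoff, standup): handoff overlapped-by standup ✓
(ingest, compaction): ingest overlapped-by compaction ✓
(ingest, demo): ingest overlapped-by demo ✓
(ingest, deploy): ingest overlapped-by deploy ✓
(ingest, handoff): ingest overlapped-by handoff ✓
(ingest, standup): ingest overlapped-by standup ✓
(load_test, qa_pass): load_test overlapped-by qa_pass ✓
(load_test, snapshot): load_test overlapped-by snapshot ✓
(onboarding, demo): onboarding overlapped-by demo ✓
(onboarding, handoff): onboarding overlapped-by handoff ✓
(onboarding, ingest): onboarding overlapped-by ingest ✓
(reindex, snapshot): reindex overlapped-by snapshot ✓
(snapshot, ingest): snapshot overlapped-by ingest ✓
(standup, compaction): standup overlapped-by compaction ✓
(standup, triage): standup overlapped-by triage ✓
Count: 23.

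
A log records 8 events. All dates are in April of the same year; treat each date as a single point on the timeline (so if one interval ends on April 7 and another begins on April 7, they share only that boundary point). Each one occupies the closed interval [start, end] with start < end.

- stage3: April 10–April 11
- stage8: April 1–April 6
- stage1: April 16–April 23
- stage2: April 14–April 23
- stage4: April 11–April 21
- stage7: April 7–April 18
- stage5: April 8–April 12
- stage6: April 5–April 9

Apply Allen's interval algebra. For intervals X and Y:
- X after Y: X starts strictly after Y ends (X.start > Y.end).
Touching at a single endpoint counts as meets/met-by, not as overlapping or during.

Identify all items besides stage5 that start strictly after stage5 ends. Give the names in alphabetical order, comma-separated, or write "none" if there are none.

stage1, stage2

Target stage5 = [April 8, April 12].
stage1 [April 16, April 23] → after → yes.
stage2 [April 14, April 23] → after → yes.
stage3 [April 10, April 11] → during → no.
stage4 [April 11, April 21] → overlapped-by → no.
stage6 [April 5, April 9] → overlaps → no.
stage7 [April 7, April 18] → contains → no.
stage8 [April 1, April 6] → before → no.
Result: stage1, stage2.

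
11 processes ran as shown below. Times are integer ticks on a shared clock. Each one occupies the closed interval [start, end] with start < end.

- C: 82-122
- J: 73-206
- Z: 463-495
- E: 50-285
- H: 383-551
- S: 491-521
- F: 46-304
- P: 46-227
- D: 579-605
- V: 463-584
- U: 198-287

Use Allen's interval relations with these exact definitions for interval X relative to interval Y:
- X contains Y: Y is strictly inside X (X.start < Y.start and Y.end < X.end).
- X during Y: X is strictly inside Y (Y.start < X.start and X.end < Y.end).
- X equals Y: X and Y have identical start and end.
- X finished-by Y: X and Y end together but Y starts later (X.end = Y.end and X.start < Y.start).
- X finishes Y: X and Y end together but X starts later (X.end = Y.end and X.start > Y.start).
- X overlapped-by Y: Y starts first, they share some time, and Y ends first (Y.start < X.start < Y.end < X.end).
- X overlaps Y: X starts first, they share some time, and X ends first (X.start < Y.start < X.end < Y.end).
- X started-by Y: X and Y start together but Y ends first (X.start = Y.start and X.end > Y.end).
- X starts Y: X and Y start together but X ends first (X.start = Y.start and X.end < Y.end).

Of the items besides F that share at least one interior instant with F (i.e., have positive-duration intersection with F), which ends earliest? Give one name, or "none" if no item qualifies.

Target F = [46, 304].
C [82, 122] → during → candidate.
D [579, 605] → after → excluded.
E [50, 285] → during → candidate.
H [383, 551] → after → excluded.
J [73, 206] → during → candidate.
P [46, 227] → starts → candidate.
S [491, 521] → after → excluded.
U [198, 287] → during → candidate.
V [463, 584] → after → excluded.
Z [463, 495] → after → excluded.
Among candidates, earliest end is 122 → C.

C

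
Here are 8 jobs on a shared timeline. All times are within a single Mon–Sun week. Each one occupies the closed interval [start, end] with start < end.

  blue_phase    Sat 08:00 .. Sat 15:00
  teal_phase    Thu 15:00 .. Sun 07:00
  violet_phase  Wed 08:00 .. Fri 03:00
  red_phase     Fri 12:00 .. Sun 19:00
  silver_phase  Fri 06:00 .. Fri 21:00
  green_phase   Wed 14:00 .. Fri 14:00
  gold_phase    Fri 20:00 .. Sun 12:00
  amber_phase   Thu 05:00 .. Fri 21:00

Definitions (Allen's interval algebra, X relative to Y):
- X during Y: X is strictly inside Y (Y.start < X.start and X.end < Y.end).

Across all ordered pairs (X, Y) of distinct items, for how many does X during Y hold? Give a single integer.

5

Checking all 56 ordered pairs for relation 'during'; matching pairs in alphabetical order:
(blue_phase, gold_phase): blue_phase during gold_phase ✓
(blue_phase, red_phase): blue_phase during red_phase ✓
(blue_phase, teal_phase): blue_phase during teal_phase ✓
(gold_phase, red_phase): gold_phase during red_phase ✓
(silver_phase, teal_phase): silver_phase during teal_phase ✓
Count: 5.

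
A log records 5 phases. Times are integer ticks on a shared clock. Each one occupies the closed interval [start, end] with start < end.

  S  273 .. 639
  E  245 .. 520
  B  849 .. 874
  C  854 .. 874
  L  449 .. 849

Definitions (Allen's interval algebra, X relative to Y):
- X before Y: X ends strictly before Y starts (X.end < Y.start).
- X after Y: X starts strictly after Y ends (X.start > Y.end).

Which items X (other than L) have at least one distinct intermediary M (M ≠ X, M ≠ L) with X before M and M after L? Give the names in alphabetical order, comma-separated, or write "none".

E, S

Target L = [449, 849].
Intermediaries M with M after L: C.
Via C — items with X before C: E, S.
Union: E, S.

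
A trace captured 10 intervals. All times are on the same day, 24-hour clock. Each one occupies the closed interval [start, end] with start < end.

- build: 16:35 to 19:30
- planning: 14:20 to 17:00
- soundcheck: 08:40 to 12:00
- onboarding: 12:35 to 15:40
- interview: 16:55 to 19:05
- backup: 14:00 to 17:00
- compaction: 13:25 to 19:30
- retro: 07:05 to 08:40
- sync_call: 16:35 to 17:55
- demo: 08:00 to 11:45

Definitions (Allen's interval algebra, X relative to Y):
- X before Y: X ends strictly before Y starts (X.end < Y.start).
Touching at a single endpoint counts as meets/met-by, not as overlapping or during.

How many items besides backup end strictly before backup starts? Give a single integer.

3

Target backup = [14:00, 17:00].
build [16:35, 19:30] → overlapped-by → no.
compaction [13:25, 19:30] → contains → no.
demo [08:00, 11:45] → before → counts.
interview [16:55, 19:05] → overlapped-by → no.
onboarding [12:35, 15:40] → overlaps → no.
planning [14:20, 17:00] → finishes → no.
retro [07:05, 08:40] → before → counts.
soundcheck [08:40, 12:00] → before → counts.
sync_call [16:35, 17:55] → overlapped-by → no.
Total: 3.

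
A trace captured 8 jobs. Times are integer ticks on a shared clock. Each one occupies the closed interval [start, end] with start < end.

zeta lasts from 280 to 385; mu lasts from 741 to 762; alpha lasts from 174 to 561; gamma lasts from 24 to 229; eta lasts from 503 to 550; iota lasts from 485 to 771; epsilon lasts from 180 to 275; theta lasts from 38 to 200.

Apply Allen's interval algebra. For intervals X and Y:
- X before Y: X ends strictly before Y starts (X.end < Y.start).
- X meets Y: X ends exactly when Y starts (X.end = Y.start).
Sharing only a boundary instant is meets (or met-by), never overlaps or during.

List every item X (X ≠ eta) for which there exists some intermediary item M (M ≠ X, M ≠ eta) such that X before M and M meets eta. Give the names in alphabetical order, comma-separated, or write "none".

none

Target eta = [503, 550].
Intermediaries M with M meets eta: none.
Union: none.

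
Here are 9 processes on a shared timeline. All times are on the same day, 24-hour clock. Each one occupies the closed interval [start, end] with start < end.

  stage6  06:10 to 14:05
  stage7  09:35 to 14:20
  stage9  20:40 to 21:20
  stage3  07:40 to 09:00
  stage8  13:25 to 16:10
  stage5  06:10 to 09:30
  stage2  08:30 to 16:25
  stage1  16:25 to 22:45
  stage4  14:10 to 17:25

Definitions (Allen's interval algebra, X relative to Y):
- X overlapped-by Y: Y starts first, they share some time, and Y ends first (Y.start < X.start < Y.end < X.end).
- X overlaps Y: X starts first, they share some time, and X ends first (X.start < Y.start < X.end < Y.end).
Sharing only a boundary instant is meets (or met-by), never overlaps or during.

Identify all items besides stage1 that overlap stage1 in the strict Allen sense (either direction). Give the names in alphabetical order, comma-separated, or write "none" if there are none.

Target stage1 = [16:25, 22:45].
stage2 [08:30, 16:25] → meets → no.
stage3 [07:40, 09:00] → before → no.
stage4 [14:10, 17:25] → overlaps → yes.
stage5 [06:10, 09:30] → before → no.
stage6 [06:10, 14:05] → before → no.
stage7 [09:35, 14:20] → before → no.
stage8 [13:25, 16:10] → before → no.
stage9 [20:40, 21:20] → during → no.
Result: stage4.

stage4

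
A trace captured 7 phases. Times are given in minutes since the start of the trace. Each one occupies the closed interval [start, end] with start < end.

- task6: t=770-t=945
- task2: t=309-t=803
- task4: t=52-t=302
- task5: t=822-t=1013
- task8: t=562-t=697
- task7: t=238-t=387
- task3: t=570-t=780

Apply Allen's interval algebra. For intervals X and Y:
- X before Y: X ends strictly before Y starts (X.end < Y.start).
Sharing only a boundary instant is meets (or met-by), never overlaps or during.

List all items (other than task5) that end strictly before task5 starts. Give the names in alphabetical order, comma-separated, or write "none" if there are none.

task2, task3, task4, task7, task8

Target task5 = [t=822, t=1013].
task2 [t=309, t=803] → before → yes.
task3 [t=570, t=780] → before → yes.
task4 [t=52, t=302] → before → yes.
task6 [t=770, t=945] → overlaps → no.
task7 [t=238, t=387] → before → yes.
task8 [t=562, t=697] → before → yes.
Result: task2, task3, task4, task7, task8.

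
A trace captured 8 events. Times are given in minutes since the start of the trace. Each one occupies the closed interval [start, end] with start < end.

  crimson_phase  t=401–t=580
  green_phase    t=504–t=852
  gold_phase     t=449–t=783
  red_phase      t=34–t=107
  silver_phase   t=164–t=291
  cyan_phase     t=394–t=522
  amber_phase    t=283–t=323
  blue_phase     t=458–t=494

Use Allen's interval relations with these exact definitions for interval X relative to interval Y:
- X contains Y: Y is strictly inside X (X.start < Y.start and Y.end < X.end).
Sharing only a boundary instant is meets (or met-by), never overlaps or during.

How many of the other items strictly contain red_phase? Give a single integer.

Target red_phase = [t=34, t=107].
amber_phase [t=283, t=323] → after → no.
blue_phase [t=458, t=494] → after → no.
crimson_phase [t=401, t=580] → after → no.
cyan_phase [t=394, t=522] → after → no.
gold_phase [t=449, t=783] → after → no.
green_phase [t=504, t=852] → after → no.
silver_phase [t=164, t=291] → after → no.
Total: 0.

0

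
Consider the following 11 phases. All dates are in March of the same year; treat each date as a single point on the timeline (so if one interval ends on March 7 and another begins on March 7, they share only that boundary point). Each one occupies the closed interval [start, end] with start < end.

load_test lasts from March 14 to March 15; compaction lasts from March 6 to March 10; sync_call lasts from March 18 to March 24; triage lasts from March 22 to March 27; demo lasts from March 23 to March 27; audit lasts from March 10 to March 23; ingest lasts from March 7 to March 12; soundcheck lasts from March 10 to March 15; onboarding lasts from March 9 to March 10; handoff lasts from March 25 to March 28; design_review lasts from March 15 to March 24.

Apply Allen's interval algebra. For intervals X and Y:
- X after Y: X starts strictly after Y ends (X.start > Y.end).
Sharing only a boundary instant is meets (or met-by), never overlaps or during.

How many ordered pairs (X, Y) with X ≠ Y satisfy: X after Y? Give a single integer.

29

Checking all 110 ordered pairs for relation 'after'; matching pairs in alphabetical order:
(demo, compaction): demo after compaction ✓
(demo, ingest): demo after ingest ✓
(demo, load_test): demo after load_test ✓
(demo, onboarding): demo after onboarding ✓
(demo, soundcheck): demo after soundcheck ✓
(design_review, compaction): design_review after compaction ✓
(design_review, ingest): design_review after ingest ✓
(design_review, onboarding): design_review after onboarding ✓
(handoff, audit): handoff after audit ✓
(handoff, compaction): handoff after compaction ✓
(handoff, design_review): handoff after design_review ✓
(handoff, ingest): handoff after ingest ✓
(handoff, load_test): handoff after load_test ✓
(handoff, onboarding): handoff after onboarding ✓
(handoff, soundcheck): handoff after soundcheck ✓
(handoff, sync_call): handoff after sync_call ✓
(load_test, compaction): load_test after compaction ✓
(load_test, ingest): load_test after ingest ✓
(load_test, onboarding): load_test after onboarding ✓
(sync_call, compaction): sync_call after compaction ✓
(sync_call, ingest): sync_call after ingest ✓
(sync_call, load_test): sync_call after load_test ✓
(sync_call, onboarding): sync_call after onboarding ✓
(sync_call, soundcheck): sync_call after soundcheck ✓
... plus 5 further pairs not listed.
Count: 29.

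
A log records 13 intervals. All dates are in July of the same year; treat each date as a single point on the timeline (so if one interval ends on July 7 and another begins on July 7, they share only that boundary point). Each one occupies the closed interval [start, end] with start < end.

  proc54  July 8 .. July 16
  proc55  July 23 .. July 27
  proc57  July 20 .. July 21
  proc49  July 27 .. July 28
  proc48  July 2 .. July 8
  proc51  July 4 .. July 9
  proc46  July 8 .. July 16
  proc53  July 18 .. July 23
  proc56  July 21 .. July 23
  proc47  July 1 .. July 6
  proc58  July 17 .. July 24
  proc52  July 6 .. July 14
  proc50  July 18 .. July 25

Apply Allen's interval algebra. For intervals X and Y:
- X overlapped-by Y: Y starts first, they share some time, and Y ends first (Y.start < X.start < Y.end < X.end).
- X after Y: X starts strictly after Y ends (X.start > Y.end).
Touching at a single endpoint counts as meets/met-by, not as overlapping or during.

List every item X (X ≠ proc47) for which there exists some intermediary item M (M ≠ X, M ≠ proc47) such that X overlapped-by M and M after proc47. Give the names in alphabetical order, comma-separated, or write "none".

proc50, proc55

Target proc47 = [July 1, July 6].
Intermediaries M with M after proc47: proc46, proc49, proc50, proc53, proc54, proc55, proc56, proc57, proc58.
Via proc46 — items with X overlapped-by proc46: none.
Via proc49 — items with X overlapped-by proc49: none.
Via proc50 — items with X overlapped-by proc50: proc55.
Via proc53 — items with X overlapped-by proc53: none.
Via proc54 — items with X overlapped-by proc54: none.
Via proc55 — items with X overlapped-by proc55: none.
Via proc56 — items with X overlapped-by proc56: none.
Via proc57 — items with X overlapped-by proc57: none.
Via proc58 — items with X overlapped-by proc58: proc50, proc55.
Union: proc50, proc55.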